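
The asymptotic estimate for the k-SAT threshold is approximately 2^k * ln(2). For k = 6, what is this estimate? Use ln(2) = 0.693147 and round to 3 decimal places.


Using the asymptotic formula: threshold ~ 2^k * ln(2).
2^6 = 64.
64 * 0.693147 = 44.361.

44.361


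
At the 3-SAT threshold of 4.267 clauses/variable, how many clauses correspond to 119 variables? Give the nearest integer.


The 3-SAT phase transition occurs at approximately 4.267 clauses per variable.
m = 4.267 * 119 = 507.773.
Rounded to nearest integer: 508.

508


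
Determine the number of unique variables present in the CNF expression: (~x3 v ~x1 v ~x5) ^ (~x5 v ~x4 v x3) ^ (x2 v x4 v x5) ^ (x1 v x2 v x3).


Identify each distinct variable in the formula.
Variables found: x1, x2, x3, x4, x5.
Total distinct variables = 5.

5


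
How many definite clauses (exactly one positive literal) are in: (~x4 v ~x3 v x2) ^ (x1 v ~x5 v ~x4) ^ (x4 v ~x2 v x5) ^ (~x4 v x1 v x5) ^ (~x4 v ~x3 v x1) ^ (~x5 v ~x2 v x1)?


A definite clause has exactly one positive literal.
Clause 1: 1 positive -> definite
Clause 2: 1 positive -> definite
Clause 3: 2 positive -> not definite
Clause 4: 2 positive -> not definite
Clause 5: 1 positive -> definite
Clause 6: 1 positive -> definite
Definite clause count = 4.

4


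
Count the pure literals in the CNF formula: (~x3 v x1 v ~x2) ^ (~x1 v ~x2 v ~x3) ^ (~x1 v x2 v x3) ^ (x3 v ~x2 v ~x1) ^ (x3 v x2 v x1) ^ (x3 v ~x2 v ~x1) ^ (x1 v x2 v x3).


A pure literal appears in only one polarity across all clauses.
No pure literals found.
Count = 0.

0


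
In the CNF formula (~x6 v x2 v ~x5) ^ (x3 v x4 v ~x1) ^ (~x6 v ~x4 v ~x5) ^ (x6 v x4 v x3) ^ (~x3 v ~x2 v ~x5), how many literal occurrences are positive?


Scan each clause for unnegated literals.
Clause 1: 1 positive; Clause 2: 2 positive; Clause 3: 0 positive; Clause 4: 3 positive; Clause 5: 0 positive.
Total positive literal occurrences = 6.

6


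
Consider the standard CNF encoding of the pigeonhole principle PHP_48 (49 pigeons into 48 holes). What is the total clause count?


The PHP encoding has two parts:
1) At-least-one-hole clauses: 49 (one per pigeon, each with 48 literals).
2) At-most-one-pigeon-per-hole clauses: 48 holes * C(49,2) = 48 * 1176 = 56448.
Total clauses = 49 + 56448 = 56497.

56497


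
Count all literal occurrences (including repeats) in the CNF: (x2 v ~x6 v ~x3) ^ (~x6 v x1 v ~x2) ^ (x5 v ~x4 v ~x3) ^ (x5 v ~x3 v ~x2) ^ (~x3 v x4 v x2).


Clause lengths: 3, 3, 3, 3, 3.
Sum = 3 + 3 + 3 + 3 + 3 = 15.

15


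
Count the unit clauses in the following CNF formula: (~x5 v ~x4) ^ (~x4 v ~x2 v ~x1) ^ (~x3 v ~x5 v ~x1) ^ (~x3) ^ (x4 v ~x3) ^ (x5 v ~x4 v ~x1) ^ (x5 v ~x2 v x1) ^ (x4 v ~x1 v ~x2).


A unit clause contains exactly one literal.
Unit clauses found: (~x3).
Count = 1.

1


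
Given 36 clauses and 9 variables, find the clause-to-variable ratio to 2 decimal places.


Clause-to-variable ratio = clauses / variables.
36 / 9 = 4.0.

4.0


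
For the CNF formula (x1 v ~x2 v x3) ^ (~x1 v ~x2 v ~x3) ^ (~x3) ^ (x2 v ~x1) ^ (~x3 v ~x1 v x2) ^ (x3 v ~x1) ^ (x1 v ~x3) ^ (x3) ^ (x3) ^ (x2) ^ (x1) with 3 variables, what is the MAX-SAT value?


Enumerate all 8 truth assignments.
For each, count how many of the 11 clauses are satisfied.
The formula is not fully satisfiable, so the maximum is below 11.
Maximum simultaneously satisfiable clauses = 9.

9


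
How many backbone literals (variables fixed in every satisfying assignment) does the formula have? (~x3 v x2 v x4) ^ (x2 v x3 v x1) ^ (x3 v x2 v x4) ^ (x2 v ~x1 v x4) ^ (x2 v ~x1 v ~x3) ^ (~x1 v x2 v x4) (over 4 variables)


Find all satisfying assignments: 10 model(s).
Check which variables have the same value in every model.
No variable is fixed across all models.
Backbone size = 0.

0


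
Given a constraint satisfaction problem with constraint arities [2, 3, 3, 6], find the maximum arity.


The arities are: 2, 3, 3, 6.
Scan for the maximum value.
Maximum arity = 6.

6


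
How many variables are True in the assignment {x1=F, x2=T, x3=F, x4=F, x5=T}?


The weight is the number of variables assigned True.
True variables: x2, x5.
Weight = 2.

2


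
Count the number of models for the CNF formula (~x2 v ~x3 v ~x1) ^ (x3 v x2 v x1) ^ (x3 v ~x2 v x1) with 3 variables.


Enumerate all 8 truth assignments over 3 variables.
Test each against every clause.
Satisfying assignments found: 5.

5


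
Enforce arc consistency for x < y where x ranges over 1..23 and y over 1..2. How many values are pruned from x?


For the constraint x < y, x needs a supporting value in y's domain.
x can be at most 1 (one less than y's maximum).
Valid x values from domain: 1 out of 23.
Pruned = 23 - 1 = 22.

22


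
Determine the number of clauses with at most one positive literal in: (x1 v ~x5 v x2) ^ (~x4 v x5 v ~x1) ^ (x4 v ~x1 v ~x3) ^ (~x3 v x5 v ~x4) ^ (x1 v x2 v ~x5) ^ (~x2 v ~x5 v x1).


A Horn clause has at most one positive literal.
Clause 1: 2 positive lit(s) -> not Horn
Clause 2: 1 positive lit(s) -> Horn
Clause 3: 1 positive lit(s) -> Horn
Clause 4: 1 positive lit(s) -> Horn
Clause 5: 2 positive lit(s) -> not Horn
Clause 6: 1 positive lit(s) -> Horn
Total Horn clauses = 4.

4


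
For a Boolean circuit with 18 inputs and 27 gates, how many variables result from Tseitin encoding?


The Tseitin transformation introduces one auxiliary variable per gate.
Total variables = inputs + gates = 18 + 27 = 45.

45


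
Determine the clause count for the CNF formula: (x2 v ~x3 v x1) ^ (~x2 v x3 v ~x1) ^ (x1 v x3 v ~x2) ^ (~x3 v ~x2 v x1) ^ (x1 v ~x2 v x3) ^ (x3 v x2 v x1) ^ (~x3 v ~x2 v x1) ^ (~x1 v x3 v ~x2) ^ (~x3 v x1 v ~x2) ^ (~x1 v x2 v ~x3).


Each group enclosed in parentheses joined by ^ is one clause.
Counting the conjuncts: 10 clauses.

10


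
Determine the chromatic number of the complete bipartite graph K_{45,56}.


K_{45,56} is bipartite by definition: the two parts are independent sets, with every edge crossing between them.
Color all vertices in one part with color 1 and all vertices in the other part with color 2.
Since the graph has at least one edge, one color does not suffice.
Chromatic number = 2.

2


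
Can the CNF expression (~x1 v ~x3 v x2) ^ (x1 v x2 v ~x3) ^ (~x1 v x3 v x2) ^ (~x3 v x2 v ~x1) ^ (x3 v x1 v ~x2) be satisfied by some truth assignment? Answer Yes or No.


Check all 8 possible truth assignments.
Number of satisfying assignments found: 4.
The formula is satisfiable.

Yes


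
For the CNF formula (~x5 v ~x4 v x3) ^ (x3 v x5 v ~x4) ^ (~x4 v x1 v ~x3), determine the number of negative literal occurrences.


Scan each clause for negated literals.
Clause 1: 2 negative; Clause 2: 1 negative; Clause 3: 2 negative.
Total negative literal occurrences = 5.

5


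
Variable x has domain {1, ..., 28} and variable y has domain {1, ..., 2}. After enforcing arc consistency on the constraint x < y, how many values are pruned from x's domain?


For the constraint x < y, x needs a supporting value in y's domain.
x can be at most 1 (one less than y's maximum).
Valid x values from domain: 1 out of 28.
Pruned = 28 - 1 = 27.

27


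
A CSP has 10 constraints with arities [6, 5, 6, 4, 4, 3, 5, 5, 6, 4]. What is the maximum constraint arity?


The arities are: 6, 5, 6, 4, 4, 3, 5, 5, 6, 4.
Scan for the maximum value.
Maximum arity = 6.

6


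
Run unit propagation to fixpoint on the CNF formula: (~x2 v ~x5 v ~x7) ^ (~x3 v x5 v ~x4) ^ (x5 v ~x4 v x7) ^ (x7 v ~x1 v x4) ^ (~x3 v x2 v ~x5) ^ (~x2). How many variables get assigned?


Unit propagation repeatedly assigns the literal in any unit clause, then simplifies.
Assignments in order: x2 = F.
No further unit clauses remain.
Total variables assigned = 1.

1


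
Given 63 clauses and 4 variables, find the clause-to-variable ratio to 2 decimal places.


Clause-to-variable ratio = clauses / variables.
63 / 4 = 15.75.

15.75


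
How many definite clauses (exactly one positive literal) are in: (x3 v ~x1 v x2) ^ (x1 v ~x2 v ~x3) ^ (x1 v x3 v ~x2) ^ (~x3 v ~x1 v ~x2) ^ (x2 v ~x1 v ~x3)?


A definite clause has exactly one positive literal.
Clause 1: 2 positive -> not definite
Clause 2: 1 positive -> definite
Clause 3: 2 positive -> not definite
Clause 4: 0 positive -> not definite
Clause 5: 1 positive -> definite
Definite clause count = 2.

2


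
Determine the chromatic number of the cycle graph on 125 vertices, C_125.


An odd cycle cannot be 2-colored: alternating two colors around the cycle returns to the start with a conflict.
Since 125 is odd, three colors are required (and three suffice).
Chromatic number = 3.

3


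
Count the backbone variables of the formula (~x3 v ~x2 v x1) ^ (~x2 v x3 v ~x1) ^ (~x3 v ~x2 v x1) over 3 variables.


Find all satisfying assignments: 6 model(s).
Check which variables have the same value in every model.
No variable is fixed across all models.
Backbone size = 0.

0


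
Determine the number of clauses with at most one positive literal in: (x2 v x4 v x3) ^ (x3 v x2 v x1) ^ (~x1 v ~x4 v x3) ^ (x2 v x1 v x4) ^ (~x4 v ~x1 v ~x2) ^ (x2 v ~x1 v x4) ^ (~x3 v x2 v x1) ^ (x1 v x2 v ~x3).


A Horn clause has at most one positive literal.
Clause 1: 3 positive lit(s) -> not Horn
Clause 2: 3 positive lit(s) -> not Horn
Clause 3: 1 positive lit(s) -> Horn
Clause 4: 3 positive lit(s) -> not Horn
Clause 5: 0 positive lit(s) -> Horn
Clause 6: 2 positive lit(s) -> not Horn
Clause 7: 2 positive lit(s) -> not Horn
Clause 8: 2 positive lit(s) -> not Horn
Total Horn clauses = 2.

2


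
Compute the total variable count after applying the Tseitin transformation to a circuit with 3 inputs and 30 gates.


The Tseitin transformation introduces one auxiliary variable per gate.
Total variables = inputs + gates = 3 + 30 = 33.

33


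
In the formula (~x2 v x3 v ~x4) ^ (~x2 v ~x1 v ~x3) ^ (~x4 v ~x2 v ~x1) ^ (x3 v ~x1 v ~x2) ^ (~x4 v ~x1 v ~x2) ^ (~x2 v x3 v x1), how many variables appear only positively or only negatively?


A pure literal appears in only one polarity across all clauses.
Pure literals: x2 (negative only), x4 (negative only).
Count = 2.

2


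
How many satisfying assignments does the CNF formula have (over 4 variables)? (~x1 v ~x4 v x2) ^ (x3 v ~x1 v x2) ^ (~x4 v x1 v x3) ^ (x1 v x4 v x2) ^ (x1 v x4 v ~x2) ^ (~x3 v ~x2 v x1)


Enumerate all 16 truth assignments over 4 variables.
Test each against every clause.
Satisfying assignments found: 6.

6


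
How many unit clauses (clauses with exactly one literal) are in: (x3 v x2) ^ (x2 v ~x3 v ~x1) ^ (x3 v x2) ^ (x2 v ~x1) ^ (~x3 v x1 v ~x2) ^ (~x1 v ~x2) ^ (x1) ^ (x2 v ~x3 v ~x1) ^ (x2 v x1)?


A unit clause contains exactly one literal.
Unit clauses found: (x1).
Count = 1.

1


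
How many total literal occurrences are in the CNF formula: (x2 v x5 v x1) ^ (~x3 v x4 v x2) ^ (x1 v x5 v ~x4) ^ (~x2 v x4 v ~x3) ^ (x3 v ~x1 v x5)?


Clause lengths: 3, 3, 3, 3, 3.
Sum = 3 + 3 + 3 + 3 + 3 = 15.

15


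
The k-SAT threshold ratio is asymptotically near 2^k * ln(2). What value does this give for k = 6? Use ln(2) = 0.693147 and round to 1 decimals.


Using the asymptotic formula: threshold ~ 2^k * ln(2).
2^6 = 64.
64 * 0.693147 = 44.4.

44.4


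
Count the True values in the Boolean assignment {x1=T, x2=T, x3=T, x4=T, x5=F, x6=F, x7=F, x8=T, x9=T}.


The weight is the number of variables assigned True.
True variables: x1, x2, x3, x4, x8, x9.
Weight = 6.

6


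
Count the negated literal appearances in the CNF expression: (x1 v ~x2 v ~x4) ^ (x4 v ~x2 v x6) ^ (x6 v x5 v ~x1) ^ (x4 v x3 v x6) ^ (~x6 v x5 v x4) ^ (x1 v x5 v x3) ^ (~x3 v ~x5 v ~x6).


Scan each clause for negated literals.
Clause 1: 2 negative; Clause 2: 1 negative; Clause 3: 1 negative; Clause 4: 0 negative; Clause 5: 1 negative; Clause 6: 0 negative; Clause 7: 3 negative.
Total negative literal occurrences = 8.

8


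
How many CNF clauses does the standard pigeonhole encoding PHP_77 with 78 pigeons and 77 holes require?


The PHP encoding has two parts:
1) At-least-one-hole clauses: 78 (one per pigeon, each with 77 literals).
2) At-most-one-pigeon-per-hole clauses: 77 holes * C(78,2) = 77 * 3003 = 231231.
Total clauses = 78 + 231231 = 231309.

231309


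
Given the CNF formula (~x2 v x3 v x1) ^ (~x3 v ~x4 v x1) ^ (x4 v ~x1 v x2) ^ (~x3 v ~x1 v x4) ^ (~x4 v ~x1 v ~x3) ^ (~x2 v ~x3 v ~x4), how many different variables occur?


Identify each distinct variable in the formula.
Variables found: x1, x2, x3, x4.
Total distinct variables = 4.

4


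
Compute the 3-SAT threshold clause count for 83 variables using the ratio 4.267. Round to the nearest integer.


The 3-SAT phase transition occurs at approximately 4.267 clauses per variable.
m = 4.267 * 83 = 354.161.
Rounded to nearest integer: 354.

354


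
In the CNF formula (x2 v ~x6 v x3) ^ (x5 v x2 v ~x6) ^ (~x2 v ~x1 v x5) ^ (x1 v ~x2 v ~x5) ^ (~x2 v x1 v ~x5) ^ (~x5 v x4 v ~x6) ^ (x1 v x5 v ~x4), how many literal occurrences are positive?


Scan each clause for unnegated literals.
Clause 1: 2 positive; Clause 2: 2 positive; Clause 3: 1 positive; Clause 4: 1 positive; Clause 5: 1 positive; Clause 6: 1 positive; Clause 7: 2 positive.
Total positive literal occurrences = 10.

10


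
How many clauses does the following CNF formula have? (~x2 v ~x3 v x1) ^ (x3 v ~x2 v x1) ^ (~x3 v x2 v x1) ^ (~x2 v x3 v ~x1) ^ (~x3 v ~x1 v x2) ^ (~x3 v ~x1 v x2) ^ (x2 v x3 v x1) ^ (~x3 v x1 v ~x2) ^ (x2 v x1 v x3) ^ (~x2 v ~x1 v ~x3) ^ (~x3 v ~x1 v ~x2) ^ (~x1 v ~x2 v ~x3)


Each group enclosed in parentheses joined by ^ is one clause.
Counting the conjuncts: 12 clauses.

12


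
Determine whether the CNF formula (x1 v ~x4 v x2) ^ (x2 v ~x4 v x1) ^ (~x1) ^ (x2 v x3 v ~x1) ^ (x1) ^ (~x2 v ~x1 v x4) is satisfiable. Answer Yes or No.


Check all 16 possible truth assignments.
Number of satisfying assignments found: 0.
The formula is unsatisfiable.

No


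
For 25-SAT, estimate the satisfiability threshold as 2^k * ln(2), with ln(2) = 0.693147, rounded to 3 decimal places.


Using the asymptotic formula: threshold ~ 2^k * ln(2).
2^25 = 33554432.
33554432 * 0.693147 = 23258153.878.

23258153.878


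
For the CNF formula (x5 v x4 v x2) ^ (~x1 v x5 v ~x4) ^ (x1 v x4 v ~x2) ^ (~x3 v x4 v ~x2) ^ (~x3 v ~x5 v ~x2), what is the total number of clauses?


Each group enclosed in parentheses joined by ^ is one clause.
Counting the conjuncts: 5 clauses.

5


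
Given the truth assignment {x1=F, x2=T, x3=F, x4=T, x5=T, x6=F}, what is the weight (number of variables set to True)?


The weight is the number of variables assigned True.
True variables: x2, x4, x5.
Weight = 3.

3


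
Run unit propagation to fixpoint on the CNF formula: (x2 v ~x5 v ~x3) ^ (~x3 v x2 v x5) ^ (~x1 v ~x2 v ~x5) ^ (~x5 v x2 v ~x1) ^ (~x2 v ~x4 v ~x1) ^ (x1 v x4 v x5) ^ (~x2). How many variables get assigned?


Unit propagation repeatedly assigns the literal in any unit clause, then simplifies.
Assignments in order: x2 = F.
No further unit clauses remain.
Total variables assigned = 1.

1


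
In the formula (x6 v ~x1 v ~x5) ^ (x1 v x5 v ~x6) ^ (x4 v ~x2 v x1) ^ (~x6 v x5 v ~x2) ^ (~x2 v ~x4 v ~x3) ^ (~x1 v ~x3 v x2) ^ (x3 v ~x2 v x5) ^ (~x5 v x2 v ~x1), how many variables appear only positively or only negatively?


A pure literal appears in only one polarity across all clauses.
No pure literals found.
Count = 0.

0


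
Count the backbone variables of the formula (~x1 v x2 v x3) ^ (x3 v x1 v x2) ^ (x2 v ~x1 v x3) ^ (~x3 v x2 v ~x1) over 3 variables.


Find all satisfying assignments: 5 model(s).
Check which variables have the same value in every model.
No variable is fixed across all models.
Backbone size = 0.

0


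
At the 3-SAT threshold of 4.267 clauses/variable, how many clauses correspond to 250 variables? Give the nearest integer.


The 3-SAT phase transition occurs at approximately 4.267 clauses per variable.
m = 4.267 * 250 = 1066.75.
Rounded to nearest integer: 1067.

1067


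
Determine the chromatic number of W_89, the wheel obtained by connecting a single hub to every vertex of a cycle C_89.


W_89 consists of the cycle C_89 together with a hub vertex adjacent to every cycle vertex.
The cycle C_89 needs 3 colors (odd cycle -> 3).
The hub is adjacent to every cycle vertex, so it must receive a new color distinct from all of them.
Chromatic number = 3 + 1 = 4.

4


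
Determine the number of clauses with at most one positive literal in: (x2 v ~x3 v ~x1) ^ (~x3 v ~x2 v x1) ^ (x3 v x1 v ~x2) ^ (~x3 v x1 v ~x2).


A Horn clause has at most one positive literal.
Clause 1: 1 positive lit(s) -> Horn
Clause 2: 1 positive lit(s) -> Horn
Clause 3: 2 positive lit(s) -> not Horn
Clause 4: 1 positive lit(s) -> Horn
Total Horn clauses = 3.

3


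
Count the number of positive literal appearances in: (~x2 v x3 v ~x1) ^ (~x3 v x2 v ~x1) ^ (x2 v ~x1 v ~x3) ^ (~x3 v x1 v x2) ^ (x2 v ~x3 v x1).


Scan each clause for unnegated literals.
Clause 1: 1 positive; Clause 2: 1 positive; Clause 3: 1 positive; Clause 4: 2 positive; Clause 5: 2 positive.
Total positive literal occurrences = 7.

7


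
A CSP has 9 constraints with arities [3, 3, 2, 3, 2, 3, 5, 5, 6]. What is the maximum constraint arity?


The arities are: 3, 3, 2, 3, 2, 3, 5, 5, 6.
Scan for the maximum value.
Maximum arity = 6.

6


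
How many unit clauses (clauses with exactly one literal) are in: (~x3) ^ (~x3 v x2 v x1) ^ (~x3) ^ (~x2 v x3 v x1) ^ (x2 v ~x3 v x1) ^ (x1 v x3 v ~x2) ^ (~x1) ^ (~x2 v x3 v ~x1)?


A unit clause contains exactly one literal.
Unit clauses found: (~x3), (~x3), (~x1).
Count = 3.

3


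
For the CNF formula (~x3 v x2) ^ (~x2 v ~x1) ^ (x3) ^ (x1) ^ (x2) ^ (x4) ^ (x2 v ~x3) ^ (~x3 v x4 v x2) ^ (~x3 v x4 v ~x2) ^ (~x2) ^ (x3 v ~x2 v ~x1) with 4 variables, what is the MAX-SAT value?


Enumerate all 16 truth assignments.
For each, count how many of the 11 clauses are satisfied.
The formula is not fully satisfiable, so the maximum is below 11.
Maximum simultaneously satisfiable clauses = 9.

9


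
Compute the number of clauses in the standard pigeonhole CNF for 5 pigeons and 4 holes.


The PHP encoding has two parts:
1) At-least-one-hole clauses: 5 (one per pigeon, each with 4 literals).
2) At-most-one-pigeon-per-hole clauses: 4 holes * C(5,2) = 4 * 10 = 40.
Total clauses = 5 + 40 = 45.

45


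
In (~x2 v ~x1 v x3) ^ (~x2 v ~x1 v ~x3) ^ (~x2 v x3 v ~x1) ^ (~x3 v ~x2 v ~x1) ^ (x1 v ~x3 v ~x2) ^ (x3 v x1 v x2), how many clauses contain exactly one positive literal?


A definite clause has exactly one positive literal.
Clause 1: 1 positive -> definite
Clause 2: 0 positive -> not definite
Clause 3: 1 positive -> definite
Clause 4: 0 positive -> not definite
Clause 5: 1 positive -> definite
Clause 6: 3 positive -> not definite
Definite clause count = 3.

3


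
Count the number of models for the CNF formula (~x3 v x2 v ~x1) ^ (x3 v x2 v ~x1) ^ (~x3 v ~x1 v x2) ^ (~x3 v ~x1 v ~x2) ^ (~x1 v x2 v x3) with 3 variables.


Enumerate all 8 truth assignments over 3 variables.
Test each against every clause.
Satisfying assignments found: 5.

5


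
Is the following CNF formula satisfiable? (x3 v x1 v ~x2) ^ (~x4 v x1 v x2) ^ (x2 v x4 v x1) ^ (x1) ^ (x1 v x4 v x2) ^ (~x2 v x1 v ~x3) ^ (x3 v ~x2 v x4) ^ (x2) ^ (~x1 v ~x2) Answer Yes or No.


Check all 16 possible truth assignments.
Number of satisfying assignments found: 0.
The formula is unsatisfiable.

No


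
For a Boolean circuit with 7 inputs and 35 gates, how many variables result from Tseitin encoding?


The Tseitin transformation introduces one auxiliary variable per gate.
Total variables = inputs + gates = 7 + 35 = 42.

42


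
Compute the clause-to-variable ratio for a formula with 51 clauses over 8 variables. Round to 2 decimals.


Clause-to-variable ratio = clauses / variables.
51 / 8 = 6.38.

6.38


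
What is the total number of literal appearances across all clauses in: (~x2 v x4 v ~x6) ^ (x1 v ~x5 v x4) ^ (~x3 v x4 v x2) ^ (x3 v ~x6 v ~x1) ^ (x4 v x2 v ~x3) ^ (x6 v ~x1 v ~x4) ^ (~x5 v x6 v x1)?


Clause lengths: 3, 3, 3, 3, 3, 3, 3.
Sum = 3 + 3 + 3 + 3 + 3 + 3 + 3 = 21.

21


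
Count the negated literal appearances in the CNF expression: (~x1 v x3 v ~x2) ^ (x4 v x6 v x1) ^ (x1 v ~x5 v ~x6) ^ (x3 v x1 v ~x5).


Scan each clause for negated literals.
Clause 1: 2 negative; Clause 2: 0 negative; Clause 3: 2 negative; Clause 4: 1 negative.
Total negative literal occurrences = 5.

5


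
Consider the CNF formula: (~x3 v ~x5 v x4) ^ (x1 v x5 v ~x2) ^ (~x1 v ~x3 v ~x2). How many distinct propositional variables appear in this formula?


Identify each distinct variable in the formula.
Variables found: x1, x2, x3, x4, x5.
Total distinct variables = 5.

5


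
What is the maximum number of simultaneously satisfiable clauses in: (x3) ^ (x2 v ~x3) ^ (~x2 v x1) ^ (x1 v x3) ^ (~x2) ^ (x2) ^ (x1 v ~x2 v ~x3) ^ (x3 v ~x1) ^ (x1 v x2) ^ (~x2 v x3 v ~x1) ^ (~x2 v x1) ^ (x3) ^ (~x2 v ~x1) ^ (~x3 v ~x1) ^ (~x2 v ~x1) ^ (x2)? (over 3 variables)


Enumerate all 8 truth assignments.
For each, count how many of the 16 clauses are satisfied.
The formula is not fully satisfiable, so the maximum is below 16.
Maximum simultaneously satisfiable clauses = 12.

12


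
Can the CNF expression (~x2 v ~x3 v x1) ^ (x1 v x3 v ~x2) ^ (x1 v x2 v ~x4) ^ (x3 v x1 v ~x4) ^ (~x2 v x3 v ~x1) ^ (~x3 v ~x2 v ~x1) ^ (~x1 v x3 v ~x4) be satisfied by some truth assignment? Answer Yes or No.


Check all 16 possible truth assignments.
Number of satisfying assignments found: 5.
The formula is satisfiable.

Yes


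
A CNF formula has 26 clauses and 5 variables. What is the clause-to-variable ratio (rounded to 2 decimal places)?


Clause-to-variable ratio = clauses / variables.
26 / 5 = 5.2.

5.2


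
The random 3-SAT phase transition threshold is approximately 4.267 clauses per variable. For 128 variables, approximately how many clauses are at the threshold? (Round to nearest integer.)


The 3-SAT phase transition occurs at approximately 4.267 clauses per variable.
m = 4.267 * 128 = 546.176.
Rounded to nearest integer: 546.

546


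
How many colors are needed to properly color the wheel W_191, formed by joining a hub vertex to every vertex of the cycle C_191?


W_191 consists of the cycle C_191 together with a hub vertex adjacent to every cycle vertex.
The cycle C_191 needs 3 colors (odd cycle -> 3).
The hub is adjacent to every cycle vertex, so it must receive a new color distinct from all of them.
Chromatic number = 3 + 1 = 4.

4


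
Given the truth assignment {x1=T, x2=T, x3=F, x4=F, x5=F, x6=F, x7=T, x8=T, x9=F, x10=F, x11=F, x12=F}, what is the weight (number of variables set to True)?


The weight is the number of variables assigned True.
True variables: x1, x2, x7, x8.
Weight = 4.

4


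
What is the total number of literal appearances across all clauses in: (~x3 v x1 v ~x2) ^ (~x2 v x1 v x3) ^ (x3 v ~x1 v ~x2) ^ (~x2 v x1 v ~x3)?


Clause lengths: 3, 3, 3, 3.
Sum = 3 + 3 + 3 + 3 = 12.

12


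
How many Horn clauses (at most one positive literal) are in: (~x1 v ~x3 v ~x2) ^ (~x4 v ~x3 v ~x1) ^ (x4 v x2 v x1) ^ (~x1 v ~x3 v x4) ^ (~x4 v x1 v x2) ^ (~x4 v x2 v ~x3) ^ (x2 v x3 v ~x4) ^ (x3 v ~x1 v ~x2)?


A Horn clause has at most one positive literal.
Clause 1: 0 positive lit(s) -> Horn
Clause 2: 0 positive lit(s) -> Horn
Clause 3: 3 positive lit(s) -> not Horn
Clause 4: 1 positive lit(s) -> Horn
Clause 5: 2 positive lit(s) -> not Horn
Clause 6: 1 positive lit(s) -> Horn
Clause 7: 2 positive lit(s) -> not Horn
Clause 8: 1 positive lit(s) -> Horn
Total Horn clauses = 5.

5


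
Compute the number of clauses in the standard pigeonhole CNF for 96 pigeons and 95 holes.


The PHP encoding has two parts:
1) At-least-one-hole clauses: 96 (one per pigeon, each with 95 literals).
2) At-most-one-pigeon-per-hole clauses: 95 holes * C(96,2) = 95 * 4560 = 433200.
Total clauses = 96 + 433200 = 433296.

433296


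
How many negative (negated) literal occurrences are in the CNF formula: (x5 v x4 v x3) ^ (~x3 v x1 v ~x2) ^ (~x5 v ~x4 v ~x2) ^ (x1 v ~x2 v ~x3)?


Scan each clause for negated literals.
Clause 1: 0 negative; Clause 2: 2 negative; Clause 3: 3 negative; Clause 4: 2 negative.
Total negative literal occurrences = 7.

7


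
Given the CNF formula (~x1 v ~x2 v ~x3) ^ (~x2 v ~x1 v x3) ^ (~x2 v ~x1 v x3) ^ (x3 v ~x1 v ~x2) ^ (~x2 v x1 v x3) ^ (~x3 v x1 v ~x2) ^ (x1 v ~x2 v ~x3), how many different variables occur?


Identify each distinct variable in the formula.
Variables found: x1, x2, x3.
Total distinct variables = 3.

3


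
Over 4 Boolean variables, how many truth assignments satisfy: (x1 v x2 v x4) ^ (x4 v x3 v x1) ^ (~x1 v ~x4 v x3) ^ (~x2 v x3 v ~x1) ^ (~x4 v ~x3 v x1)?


Enumerate all 16 truth assignments over 4 variables.
Test each against every clause.
Satisfying assignments found: 8.

8


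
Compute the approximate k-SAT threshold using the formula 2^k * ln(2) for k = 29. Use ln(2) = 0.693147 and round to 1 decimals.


Using the asymptotic formula: threshold ~ 2^k * ln(2).
2^29 = 536870912.
536870912 * 0.693147 = 372130462.0.

372130462.0


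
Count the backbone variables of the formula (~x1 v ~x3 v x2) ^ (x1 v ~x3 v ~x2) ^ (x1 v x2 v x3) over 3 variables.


Find all satisfying assignments: 5 model(s).
Check which variables have the same value in every model.
No variable is fixed across all models.
Backbone size = 0.

0


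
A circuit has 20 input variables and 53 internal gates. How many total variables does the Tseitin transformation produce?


The Tseitin transformation introduces one auxiliary variable per gate.
Total variables = inputs + gates = 20 + 53 = 73.

73


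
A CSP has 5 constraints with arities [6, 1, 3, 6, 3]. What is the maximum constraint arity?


The arities are: 6, 1, 3, 6, 3.
Scan for the maximum value.
Maximum arity = 6.

6


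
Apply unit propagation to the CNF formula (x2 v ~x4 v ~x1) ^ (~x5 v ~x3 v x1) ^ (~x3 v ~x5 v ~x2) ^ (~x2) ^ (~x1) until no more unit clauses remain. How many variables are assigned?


Unit propagation repeatedly assigns the literal in any unit clause, then simplifies.
Assignments in order: x2 = F, x1 = F.
No further unit clauses remain.
Total variables assigned = 2.

2


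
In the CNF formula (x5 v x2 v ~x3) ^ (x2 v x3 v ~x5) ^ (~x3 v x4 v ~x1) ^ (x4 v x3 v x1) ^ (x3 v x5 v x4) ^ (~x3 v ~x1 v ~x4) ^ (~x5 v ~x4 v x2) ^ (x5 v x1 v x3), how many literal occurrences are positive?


Scan each clause for unnegated literals.
Clause 1: 2 positive; Clause 2: 2 positive; Clause 3: 1 positive; Clause 4: 3 positive; Clause 5: 3 positive; Clause 6: 0 positive; Clause 7: 1 positive; Clause 8: 3 positive.
Total positive literal occurrences = 15.

15


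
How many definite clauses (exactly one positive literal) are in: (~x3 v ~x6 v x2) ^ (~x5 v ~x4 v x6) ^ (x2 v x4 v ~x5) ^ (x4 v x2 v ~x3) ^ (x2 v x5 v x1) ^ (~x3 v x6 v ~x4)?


A definite clause has exactly one positive literal.
Clause 1: 1 positive -> definite
Clause 2: 1 positive -> definite
Clause 3: 2 positive -> not definite
Clause 4: 2 positive -> not definite
Clause 5: 3 positive -> not definite
Clause 6: 1 positive -> definite
Definite clause count = 3.

3


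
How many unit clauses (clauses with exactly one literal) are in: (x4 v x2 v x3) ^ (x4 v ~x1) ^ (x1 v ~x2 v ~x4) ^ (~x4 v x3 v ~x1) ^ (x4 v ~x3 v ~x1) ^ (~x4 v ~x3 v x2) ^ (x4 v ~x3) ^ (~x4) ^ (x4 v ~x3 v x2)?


A unit clause contains exactly one literal.
Unit clauses found: (~x4).
Count = 1.

1


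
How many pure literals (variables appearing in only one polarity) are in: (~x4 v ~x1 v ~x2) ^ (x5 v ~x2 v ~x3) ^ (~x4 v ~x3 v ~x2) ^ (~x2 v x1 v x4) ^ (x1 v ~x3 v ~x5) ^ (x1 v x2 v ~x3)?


A pure literal appears in only one polarity across all clauses.
Pure literals: x3 (negative only).
Count = 1.

1


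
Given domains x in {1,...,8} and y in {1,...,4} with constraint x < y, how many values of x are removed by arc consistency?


For the constraint x < y, x needs a supporting value in y's domain.
x can be at most 3 (one less than y's maximum).
Valid x values from domain: 3 out of 8.
Pruned = 8 - 3 = 5.

5


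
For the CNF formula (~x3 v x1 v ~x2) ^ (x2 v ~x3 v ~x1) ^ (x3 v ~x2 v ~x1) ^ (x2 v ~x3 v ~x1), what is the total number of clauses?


Each group enclosed in parentheses joined by ^ is one clause.
Counting the conjuncts: 4 clauses.

4


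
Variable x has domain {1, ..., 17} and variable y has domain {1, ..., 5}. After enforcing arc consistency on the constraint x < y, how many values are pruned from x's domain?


For the constraint x < y, x needs a supporting value in y's domain.
x can be at most 4 (one less than y's maximum).
Valid x values from domain: 4 out of 17.
Pruned = 17 - 4 = 13.

13


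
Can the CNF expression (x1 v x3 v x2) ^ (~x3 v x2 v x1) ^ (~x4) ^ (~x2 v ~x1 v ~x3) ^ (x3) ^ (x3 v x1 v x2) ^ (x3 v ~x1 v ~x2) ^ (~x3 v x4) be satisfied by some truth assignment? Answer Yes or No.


Check all 16 possible truth assignments.
Number of satisfying assignments found: 0.
The formula is unsatisfiable.

No


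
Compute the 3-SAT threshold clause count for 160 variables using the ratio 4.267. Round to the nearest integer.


The 3-SAT phase transition occurs at approximately 4.267 clauses per variable.
m = 4.267 * 160 = 682.72.
Rounded to nearest integer: 683.

683


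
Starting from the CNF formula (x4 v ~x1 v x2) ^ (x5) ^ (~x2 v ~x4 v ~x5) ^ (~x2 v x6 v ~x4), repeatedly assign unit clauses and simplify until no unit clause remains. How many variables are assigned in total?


Unit propagation repeatedly assigns the literal in any unit clause, then simplifies.
Assignments in order: x5 = T.
No further unit clauses remain.
Total variables assigned = 1.

1


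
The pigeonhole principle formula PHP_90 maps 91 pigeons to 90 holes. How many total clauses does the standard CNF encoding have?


The PHP encoding has two parts:
1) At-least-one-hole clauses: 91 (one per pigeon, each with 90 literals).
2) At-most-one-pigeon-per-hole clauses: 90 holes * C(91,2) = 90 * 4095 = 368550.
Total clauses = 91 + 368550 = 368641.

368641


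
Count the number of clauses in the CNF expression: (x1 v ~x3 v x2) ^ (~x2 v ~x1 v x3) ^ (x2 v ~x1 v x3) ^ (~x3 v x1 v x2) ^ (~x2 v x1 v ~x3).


Each group enclosed in parentheses joined by ^ is one clause.
Counting the conjuncts: 5 clauses.

5


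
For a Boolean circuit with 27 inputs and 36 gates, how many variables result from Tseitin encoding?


The Tseitin transformation introduces one auxiliary variable per gate.
Total variables = inputs + gates = 27 + 36 = 63.

63


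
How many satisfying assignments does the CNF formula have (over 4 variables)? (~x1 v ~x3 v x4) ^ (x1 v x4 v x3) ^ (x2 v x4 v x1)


Enumerate all 16 truth assignments over 4 variables.
Test each against every clause.
Satisfying assignments found: 11.

11


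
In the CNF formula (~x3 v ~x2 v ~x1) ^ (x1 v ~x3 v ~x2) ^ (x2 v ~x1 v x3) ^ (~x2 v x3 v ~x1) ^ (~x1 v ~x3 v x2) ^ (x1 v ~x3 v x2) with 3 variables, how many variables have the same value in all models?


Find all satisfying assignments: 2 model(s).
Check which variables have the same value in every model.
Fixed variables: x1=F, x3=F.
Backbone size = 2.

2


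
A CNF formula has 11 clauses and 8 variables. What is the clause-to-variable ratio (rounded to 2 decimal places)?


Clause-to-variable ratio = clauses / variables.
11 / 8 = 1.38.

1.38


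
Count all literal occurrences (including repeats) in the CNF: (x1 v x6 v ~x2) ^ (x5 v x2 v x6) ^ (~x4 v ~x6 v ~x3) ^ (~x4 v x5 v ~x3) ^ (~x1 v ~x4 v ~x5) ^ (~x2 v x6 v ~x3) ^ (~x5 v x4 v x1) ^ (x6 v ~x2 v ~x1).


Clause lengths: 3, 3, 3, 3, 3, 3, 3, 3.
Sum = 3 + 3 + 3 + 3 + 3 + 3 + 3 + 3 = 24.

24


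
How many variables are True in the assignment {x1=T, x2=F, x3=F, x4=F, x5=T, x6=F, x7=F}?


The weight is the number of variables assigned True.
True variables: x1, x5.
Weight = 2.

2


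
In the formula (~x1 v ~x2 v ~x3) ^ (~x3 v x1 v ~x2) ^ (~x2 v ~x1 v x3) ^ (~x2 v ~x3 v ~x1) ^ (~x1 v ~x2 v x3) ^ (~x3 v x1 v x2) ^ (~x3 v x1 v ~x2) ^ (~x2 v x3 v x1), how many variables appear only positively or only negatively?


A pure literal appears in only one polarity across all clauses.
No pure literals found.
Count = 0.

0


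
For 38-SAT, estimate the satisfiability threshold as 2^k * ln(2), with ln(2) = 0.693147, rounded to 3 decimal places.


Using the asymptotic formula: threshold ~ 2^k * ln(2).
2^38 = 274877906944.
274877906944 * 0.693147 = 190530796564.513.

190530796564.513


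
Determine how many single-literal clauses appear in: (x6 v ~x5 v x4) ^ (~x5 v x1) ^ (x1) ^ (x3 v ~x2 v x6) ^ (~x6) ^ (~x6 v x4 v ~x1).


A unit clause contains exactly one literal.
Unit clauses found: (x1), (~x6).
Count = 2.

2


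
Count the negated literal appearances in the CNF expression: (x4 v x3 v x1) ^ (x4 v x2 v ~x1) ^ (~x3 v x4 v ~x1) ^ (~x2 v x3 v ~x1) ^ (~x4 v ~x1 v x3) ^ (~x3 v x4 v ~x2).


Scan each clause for negated literals.
Clause 1: 0 negative; Clause 2: 1 negative; Clause 3: 2 negative; Clause 4: 2 negative; Clause 5: 2 negative; Clause 6: 2 negative.
Total negative literal occurrences = 9.

9


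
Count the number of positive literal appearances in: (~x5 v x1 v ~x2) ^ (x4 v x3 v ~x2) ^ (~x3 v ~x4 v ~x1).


Scan each clause for unnegated literals.
Clause 1: 1 positive; Clause 2: 2 positive; Clause 3: 0 positive.
Total positive literal occurrences = 3.

3


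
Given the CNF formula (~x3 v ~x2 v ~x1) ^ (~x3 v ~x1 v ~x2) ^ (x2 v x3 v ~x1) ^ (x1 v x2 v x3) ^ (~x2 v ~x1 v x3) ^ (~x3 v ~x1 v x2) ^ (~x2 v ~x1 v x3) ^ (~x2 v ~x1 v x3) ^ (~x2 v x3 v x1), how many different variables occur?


Identify each distinct variable in the formula.
Variables found: x1, x2, x3.
Total distinct variables = 3.

3


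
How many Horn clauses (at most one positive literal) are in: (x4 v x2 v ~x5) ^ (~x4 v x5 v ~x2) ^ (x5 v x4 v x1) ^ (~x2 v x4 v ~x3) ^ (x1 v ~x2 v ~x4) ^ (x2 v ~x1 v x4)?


A Horn clause has at most one positive literal.
Clause 1: 2 positive lit(s) -> not Horn
Clause 2: 1 positive lit(s) -> Horn
Clause 3: 3 positive lit(s) -> not Horn
Clause 4: 1 positive lit(s) -> Horn
Clause 5: 1 positive lit(s) -> Horn
Clause 6: 2 positive lit(s) -> not Horn
Total Horn clauses = 3.

3


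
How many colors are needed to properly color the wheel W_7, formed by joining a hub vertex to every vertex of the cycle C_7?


W_7 consists of the cycle C_7 together with a hub vertex adjacent to every cycle vertex.
The cycle C_7 needs 3 colors (odd cycle -> 3).
The hub is adjacent to every cycle vertex, so it must receive a new color distinct from all of them.
Chromatic number = 3 + 1 = 4.

4


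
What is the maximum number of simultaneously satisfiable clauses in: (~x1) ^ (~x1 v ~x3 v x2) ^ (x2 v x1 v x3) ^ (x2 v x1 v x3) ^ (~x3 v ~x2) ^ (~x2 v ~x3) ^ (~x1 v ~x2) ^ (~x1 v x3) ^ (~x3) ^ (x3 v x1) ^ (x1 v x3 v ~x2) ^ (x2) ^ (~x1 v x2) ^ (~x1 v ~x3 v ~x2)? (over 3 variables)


Enumerate all 8 truth assignments.
For each, count how many of the 14 clauses are satisfied.
The formula is not fully satisfiable, so the maximum is below 14.
Maximum simultaneously satisfiable clauses = 12.

12


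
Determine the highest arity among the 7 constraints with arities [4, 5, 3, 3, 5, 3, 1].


The arities are: 4, 5, 3, 3, 5, 3, 1.
Scan for the maximum value.
Maximum arity = 5.

5


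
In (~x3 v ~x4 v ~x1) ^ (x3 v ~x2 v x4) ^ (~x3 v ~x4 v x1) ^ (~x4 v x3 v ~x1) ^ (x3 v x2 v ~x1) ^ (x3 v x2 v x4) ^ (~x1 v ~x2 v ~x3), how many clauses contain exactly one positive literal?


A definite clause has exactly one positive literal.
Clause 1: 0 positive -> not definite
Clause 2: 2 positive -> not definite
Clause 3: 1 positive -> definite
Clause 4: 1 positive -> definite
Clause 5: 2 positive -> not definite
Clause 6: 3 positive -> not definite
Clause 7: 0 positive -> not definite
Definite clause count = 2.

2


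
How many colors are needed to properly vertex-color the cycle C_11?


An odd cycle cannot be 2-colored: alternating two colors around the cycle returns to the start with a conflict.
Since 11 is odd, three colors are required (and three suffice).
Chromatic number = 3.

3


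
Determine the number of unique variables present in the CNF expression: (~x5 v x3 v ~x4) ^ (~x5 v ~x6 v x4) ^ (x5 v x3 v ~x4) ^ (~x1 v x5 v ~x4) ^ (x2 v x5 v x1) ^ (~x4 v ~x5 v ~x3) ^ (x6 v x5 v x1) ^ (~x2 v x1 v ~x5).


Identify each distinct variable in the formula.
Variables found: x1, x2, x3, x4, x5, x6.
Total distinct variables = 6.

6


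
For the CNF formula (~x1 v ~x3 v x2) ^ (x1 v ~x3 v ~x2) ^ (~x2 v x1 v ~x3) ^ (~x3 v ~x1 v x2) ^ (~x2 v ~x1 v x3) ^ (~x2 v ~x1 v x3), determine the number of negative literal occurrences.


Scan each clause for negated literals.
Clause 1: 2 negative; Clause 2: 2 negative; Clause 3: 2 negative; Clause 4: 2 negative; Clause 5: 2 negative; Clause 6: 2 negative.
Total negative literal occurrences = 12.

12


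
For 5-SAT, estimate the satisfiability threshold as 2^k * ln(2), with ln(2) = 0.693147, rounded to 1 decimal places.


Using the asymptotic formula: threshold ~ 2^k * ln(2).
2^5 = 32.
32 * 0.693147 = 22.2.

22.2


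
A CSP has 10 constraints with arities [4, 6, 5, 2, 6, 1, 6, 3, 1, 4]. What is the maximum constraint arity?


The arities are: 4, 6, 5, 2, 6, 1, 6, 3, 1, 4.
Scan for the maximum value.
Maximum arity = 6.

6


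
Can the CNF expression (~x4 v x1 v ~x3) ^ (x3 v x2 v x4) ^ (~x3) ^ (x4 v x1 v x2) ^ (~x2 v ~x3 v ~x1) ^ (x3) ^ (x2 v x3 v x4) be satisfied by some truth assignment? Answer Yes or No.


Check all 16 possible truth assignments.
Number of satisfying assignments found: 0.
The formula is unsatisfiable.

No


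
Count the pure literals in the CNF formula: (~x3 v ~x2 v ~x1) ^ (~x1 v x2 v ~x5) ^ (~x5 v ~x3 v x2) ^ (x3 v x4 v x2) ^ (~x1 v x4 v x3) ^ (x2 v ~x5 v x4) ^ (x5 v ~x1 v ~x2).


A pure literal appears in only one polarity across all clauses.
Pure literals: x1 (negative only), x4 (positive only).
Count = 2.

2


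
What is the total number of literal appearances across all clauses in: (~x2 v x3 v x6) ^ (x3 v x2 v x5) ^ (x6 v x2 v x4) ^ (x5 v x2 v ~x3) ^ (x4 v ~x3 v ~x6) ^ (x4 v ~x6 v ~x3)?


Clause lengths: 3, 3, 3, 3, 3, 3.
Sum = 3 + 3 + 3 + 3 + 3 + 3 = 18.

18


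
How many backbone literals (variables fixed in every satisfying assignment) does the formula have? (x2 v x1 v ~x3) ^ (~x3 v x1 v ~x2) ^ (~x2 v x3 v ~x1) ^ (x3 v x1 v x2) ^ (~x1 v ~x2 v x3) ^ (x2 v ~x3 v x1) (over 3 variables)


Find all satisfying assignments: 4 model(s).
Check which variables have the same value in every model.
No variable is fixed across all models.
Backbone size = 0.

0


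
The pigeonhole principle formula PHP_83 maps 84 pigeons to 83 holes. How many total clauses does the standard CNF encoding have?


The PHP encoding has two parts:
1) At-least-one-hole clauses: 84 (one per pigeon, each with 83 literals).
2) At-most-one-pigeon-per-hole clauses: 83 holes * C(84,2) = 83 * 3486 = 289338.
Total clauses = 84 + 289338 = 289422.

289422


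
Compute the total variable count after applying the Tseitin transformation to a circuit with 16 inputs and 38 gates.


The Tseitin transformation introduces one auxiliary variable per gate.
Total variables = inputs + gates = 16 + 38 = 54.

54


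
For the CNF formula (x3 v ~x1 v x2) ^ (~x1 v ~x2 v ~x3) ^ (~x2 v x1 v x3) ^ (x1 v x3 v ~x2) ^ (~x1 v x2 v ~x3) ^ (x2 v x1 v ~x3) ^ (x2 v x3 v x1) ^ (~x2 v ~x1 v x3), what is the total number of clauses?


Each group enclosed in parentheses joined by ^ is one clause.
Counting the conjuncts: 8 clauses.

8


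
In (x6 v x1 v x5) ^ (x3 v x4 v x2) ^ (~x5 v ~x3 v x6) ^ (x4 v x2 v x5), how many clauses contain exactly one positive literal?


A definite clause has exactly one positive literal.
Clause 1: 3 positive -> not definite
Clause 2: 3 positive -> not definite
Clause 3: 1 positive -> definite
Clause 4: 3 positive -> not definite
Definite clause count = 1.

1
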